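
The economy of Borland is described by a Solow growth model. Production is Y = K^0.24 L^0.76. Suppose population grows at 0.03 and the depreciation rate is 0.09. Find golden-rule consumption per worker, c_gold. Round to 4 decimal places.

The effective depreciation rate is n + δ = 0.03 + 0.09 = 0.12.
At the golden rule the marginal product of capital equals n+δ: 0.24·k^(0.24−1) = 0.12. Solving, k_gold = (0.24/0.12)^(1/0.76) ≈ 2.4894.
y_gold = 2.4894^0.24 ≈ 1.2447.
c_gold = y_gold − (n+δ)·k_gold = 1.2447 − 0.12·2.4894 ≈ 0.9460.

c_gold ≈ 0.9460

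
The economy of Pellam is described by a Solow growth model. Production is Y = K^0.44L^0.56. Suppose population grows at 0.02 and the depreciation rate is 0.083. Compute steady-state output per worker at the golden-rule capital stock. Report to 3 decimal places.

The effective depreciation rate is n + δ = 0.02 + 0.083 = 0.103.
Setting f'(k) = n+δ gives 0.44·k^(0.44−1) = 0.103, hence k_gold = (0.44/0.103)^(1/0.56) ≈ 13.3690.
Output: y_gold = k_gold^0.44 = 13.3690^0.44 ≈ 3.1296.

y_gold ≈ 3.130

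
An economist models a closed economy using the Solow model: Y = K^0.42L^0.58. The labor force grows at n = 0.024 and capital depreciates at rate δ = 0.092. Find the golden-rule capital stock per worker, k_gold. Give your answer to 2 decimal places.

k_gold ≈ 9.19

The effective depreciation rate is n + δ = 0.024 + 0.092 = 0.116.
Maximizing c = f(k) − (n+δ)·k gives f'(k) = n+δ, i.e. 0.42·k^(0.42−1) = 0.116, so k_gold = (0.42/0.116)^(1/0.58) ≈ 9.1925.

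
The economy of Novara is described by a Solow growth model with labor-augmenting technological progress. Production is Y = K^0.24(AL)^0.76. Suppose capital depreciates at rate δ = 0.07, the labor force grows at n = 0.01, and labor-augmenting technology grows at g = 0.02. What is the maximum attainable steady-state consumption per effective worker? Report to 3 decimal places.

c_gold ≈ 1.002

n + g + δ = 0.01 + 0.02 + 0.07 = 0.1.
Golden rule sets MPK = n+g+δ: 0.24·k^(0.24−1) = 0.1, so k_gold = (0.24/0.1)^(1/0.76) ≈ 3.1643.
y_gold = 3.1643^0.24 ≈ 1.3185.
c_gold = y_gold − (n+g+δ)·k_gold = 1.3185 − 0.1·3.1643 ≈ 1.0020.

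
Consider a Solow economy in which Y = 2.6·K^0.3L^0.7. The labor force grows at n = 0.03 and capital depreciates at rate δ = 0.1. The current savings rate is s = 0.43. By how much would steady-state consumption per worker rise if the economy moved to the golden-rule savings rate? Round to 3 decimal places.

The effective depreciation rate is n + δ = 0.03 + 0.1 = 0.13.
Current steady state (s = 0.43): k* = (0.43·2.6/0.13)^(1/0.7) ≈ 21.6271, y* = 2.6·21.6271^0.3 ≈ 6.5384, c* = (1−0.43)·6.5384 ≈ 3.7269.
Golden rule sets MPK = n+δ: 0.3·2.6·k^(0.3−1) = 0.13, so k_gold = (0.3·2.6/0.13)^(1/0.7) ≈ 12.9314.
y_gold = 2.6·12.9314^0.3 ≈ 5.6036, c_gold = y_gold − 0.13·k_gold ≈ 3.9225.
Gain: Δc = 3.9225 − 3.7269 ≈ 0.1956.

Δc ≈ 0.196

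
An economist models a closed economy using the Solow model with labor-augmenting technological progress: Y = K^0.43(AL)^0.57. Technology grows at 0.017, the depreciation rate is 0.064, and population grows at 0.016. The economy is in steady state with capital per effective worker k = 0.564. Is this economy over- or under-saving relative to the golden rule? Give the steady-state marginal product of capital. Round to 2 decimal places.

Capital per effective worker breaks even when investment replaces (n + g + δ)·k; here n + g + δ = 0.097.
MPK = 0.43·k^(0.43−1) = 0.43·0.564^(-0.57) ≈ 0.5960.
MPK > 0.097, so the economy is dynamically efficient (under-saving).

under-saving; MPK ≈ 0.60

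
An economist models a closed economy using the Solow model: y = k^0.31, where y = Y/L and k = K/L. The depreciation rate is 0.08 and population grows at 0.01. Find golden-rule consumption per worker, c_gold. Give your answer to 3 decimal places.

c_gold ≈ 1.203

The effective depreciation rate is n + δ = 0.01 + 0.08 = 0.09.
At the golden rule the marginal product of capital equals n+δ: 0.31·k^(0.31−1) = 0.09. Solving, k_gold = (0.31/0.09)^(1/0.69) ≈ 6.0039.
y_gold = 6.0039^0.31 ≈ 1.7431.
c_gold = y_gold − (n+δ)·k_gold = 1.7431 − 0.09·6.0039 ≈ 1.2027.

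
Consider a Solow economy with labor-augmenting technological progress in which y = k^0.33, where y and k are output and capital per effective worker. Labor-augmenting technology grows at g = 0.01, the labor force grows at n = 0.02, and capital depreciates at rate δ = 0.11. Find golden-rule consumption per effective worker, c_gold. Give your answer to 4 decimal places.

c_gold ≈ 1.0221

The effective depreciation rate is n + g + δ = 0.02 + 0.01 + 0.11 = 0.14.
Golden rule sets MPK = n+g+δ: 0.33·k^(0.33−1) = 0.14, so k_gold = (0.33/0.14)^(1/0.67) ≈ 3.5958.
y_gold = 3.5958^0.33 ≈ 1.5255.
c_gold = y_gold − (n+g+δ)·k_gold = 1.5255 − 0.14·3.5958 ≈ 1.0221.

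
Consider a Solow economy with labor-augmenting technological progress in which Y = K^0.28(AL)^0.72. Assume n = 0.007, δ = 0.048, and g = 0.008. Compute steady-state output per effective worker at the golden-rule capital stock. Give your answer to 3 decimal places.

y_gold ≈ 1.786

The effective depreciation rate is n + g + δ = 0.007 + 0.008 + 0.048 = 0.063.
At the golden rule the marginal product of capital equals n+g+δ: 0.28·k^(0.28−1) = 0.063. Solving, k_gold = (0.28/0.063)^(1/0.72) ≈ 7.9386.
Output: y_gold = k_gold^0.28 = 7.9386^0.28 ≈ 1.7862.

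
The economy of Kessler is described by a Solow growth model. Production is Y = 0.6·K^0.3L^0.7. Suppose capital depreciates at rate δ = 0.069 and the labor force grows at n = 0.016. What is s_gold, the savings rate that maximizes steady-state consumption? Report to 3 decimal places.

s_gold = 0.300

Break-even investment rate: n + δ = 0.016 + 0.069 = 0.085.
At the golden rule MPK = n+δ, and in any Cobb-Douglas steady state s = (n+δ)·k/y = MPK·k/y = capital's share 0.3.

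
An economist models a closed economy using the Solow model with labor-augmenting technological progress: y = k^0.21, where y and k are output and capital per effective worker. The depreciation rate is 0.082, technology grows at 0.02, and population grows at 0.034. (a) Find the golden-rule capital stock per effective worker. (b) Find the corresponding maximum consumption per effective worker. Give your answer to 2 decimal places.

(a) k_gold ≈ 1.73; (b) c_gold ≈ 0.89

Break-even investment rate: n + g + δ = 0.034 + 0.02 + 0.082 = 0.136.
At the golden rule the marginal product of capital equals n+g+δ: 0.21·k^(0.21−1) = 0.136. Solving, k_gold = (0.21/0.136)^(1/0.79) ≈ 1.7331.
y_gold = 1.7331^0.21 ≈ 1.1224; c_gold = y_gold − 0.136·k_gold ≈ 0.8867.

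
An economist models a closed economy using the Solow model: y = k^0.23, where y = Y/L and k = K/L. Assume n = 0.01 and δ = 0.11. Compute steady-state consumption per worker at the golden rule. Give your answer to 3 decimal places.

Break-even investment rate: n + δ = 0.01 + 0.11 = 0.12.
At the golden rule the marginal product of capital equals n+δ: 0.23·k^(0.23−1) = 0.12. Solving, k_gold = (0.23/0.12)^(1/0.77) ≈ 2.3278.
y_gold = 2.3278^0.23 ≈ 1.2145.
c_gold = y_gold − (n+δ)·k_gold = 1.2145 − 0.12·2.3278 ≈ 0.9352.

c_gold ≈ 0.935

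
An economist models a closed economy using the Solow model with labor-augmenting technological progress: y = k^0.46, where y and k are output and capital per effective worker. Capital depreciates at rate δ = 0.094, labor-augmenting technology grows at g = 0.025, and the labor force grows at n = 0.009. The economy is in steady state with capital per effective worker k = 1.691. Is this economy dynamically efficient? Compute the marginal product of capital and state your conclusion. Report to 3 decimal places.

dynamically efficient; MPK ≈ 0.346

Capital per effective worker breaks even when investment replaces (n + g + δ)·k; here n + g + δ = 0.128.
MPK = 0.46·k^(0.46−1) = 0.46·1.691^(-0.54) ≈ 0.3464.
MPK > 0.128, so the economy is dynamically efficient (under-saving).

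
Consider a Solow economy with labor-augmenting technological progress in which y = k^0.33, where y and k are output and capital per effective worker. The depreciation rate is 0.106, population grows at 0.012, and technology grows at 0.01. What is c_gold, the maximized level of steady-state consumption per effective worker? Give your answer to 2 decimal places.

n + g + δ = 0.012 + 0.01 + 0.106 = 0.128.
Maximizing c = f(k) − (n+g+δ)·k gives f'(k) = n+g+δ, i.e. 0.33·k^(0.33−1) = 0.128, so k_gold = (0.33/0.128)^(1/0.67) ≈ 4.1104.
y_gold = 4.1104^0.33 ≈ 1.5943.
c_gold = y_gold − (n+g+δ)·k_gold = 1.5943 − 0.128·4.1104 ≈ 1.0682.

c_gold ≈ 1.07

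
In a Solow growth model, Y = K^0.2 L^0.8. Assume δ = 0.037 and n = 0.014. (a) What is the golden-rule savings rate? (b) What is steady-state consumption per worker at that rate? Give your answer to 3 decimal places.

(a) s_gold = 0.200; (b) c_gold ≈ 1.126

Break-even investment rate: n + δ = 0.014 + 0.037 = 0.051.
For Cobb-Douglas, s_gold equals capital's share: s_gold = 0.2.
Setting f'(k) = n+δ gives 0.2·k^(0.2−1) = 0.051, hence k_gold = (0.2/0.051)^(1/0.8) ≈ 5.5185.
y_gold = 5.5185^0.2 ≈ 1.4072; c_gold = (1−0.2)·y_gold ≈ 1.1258.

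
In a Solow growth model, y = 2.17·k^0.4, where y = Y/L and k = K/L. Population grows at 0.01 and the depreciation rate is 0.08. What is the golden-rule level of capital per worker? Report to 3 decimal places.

k_gold ≈ 43.698

The effective depreciation rate is n + δ = 0.01 + 0.08 = 0.09.
Golden rule sets MPK = n+δ: 0.4·2.17·k^(0.4−1) = 0.09, so k_gold = (0.4·2.17/0.09)^(1/0.6) ≈ 43.6980.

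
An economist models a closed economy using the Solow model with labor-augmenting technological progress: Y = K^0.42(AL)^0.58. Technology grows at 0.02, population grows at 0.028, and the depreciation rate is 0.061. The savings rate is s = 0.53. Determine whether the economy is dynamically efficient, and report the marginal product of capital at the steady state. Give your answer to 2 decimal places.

n + g + δ = 0.028 + 0.02 + 0.061 = 0.109.
Steady-state k*: s·k^0.42 = 0.109·k gives k* = (0.53/0.109)^(1/0.58) ≈ 15.2835.
MPK = 0.42·15.2835^(-0.58) ≈ 0.0864.
MPK < n+g+δ = 0.109, so the economy is dynamically inefficient (over-saving).

dynamically inefficient; MPK ≈ 0.09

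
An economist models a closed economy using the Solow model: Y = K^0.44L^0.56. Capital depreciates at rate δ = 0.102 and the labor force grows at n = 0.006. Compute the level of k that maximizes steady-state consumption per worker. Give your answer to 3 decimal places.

The effective depreciation rate is n + δ = 0.006 + 0.102 = 0.108.
Setting f'(k) = n+δ gives 0.44·k^(0.44−1) = 0.108, hence k_gold = (0.44/0.108)^(1/0.56) ≈ 12.2839.

k_gold ≈ 12.284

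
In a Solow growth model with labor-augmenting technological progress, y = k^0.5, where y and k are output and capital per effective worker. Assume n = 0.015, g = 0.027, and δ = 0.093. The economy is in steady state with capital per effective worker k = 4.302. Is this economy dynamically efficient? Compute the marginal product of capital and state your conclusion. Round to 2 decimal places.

dynamically efficient; MPK ≈ 0.24

The effective depreciation rate is n + g + δ = 0.015 + 0.027 + 0.093 = 0.135.
MPK = 0.5·k^(0.5−1) = 0.5·4.302^(-0.5) ≈ 0.2411.
MPK > 0.135, so the economy is dynamically efficient (under-saving).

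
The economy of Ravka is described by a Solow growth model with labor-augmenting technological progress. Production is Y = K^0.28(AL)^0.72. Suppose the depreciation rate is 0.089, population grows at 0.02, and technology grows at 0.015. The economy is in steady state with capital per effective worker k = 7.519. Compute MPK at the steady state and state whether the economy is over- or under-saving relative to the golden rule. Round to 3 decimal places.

over-saving; MPK ≈ 0.066

Break-even investment rate: n + g + δ = 0.02 + 0.015 + 0.089 = 0.124.
MPK = 0.28·k^(0.28−1) = 0.28·7.519^(-0.72) ≈ 0.0655.
MPK < 0.124, so the economy is dynamically inefficient (over-saving).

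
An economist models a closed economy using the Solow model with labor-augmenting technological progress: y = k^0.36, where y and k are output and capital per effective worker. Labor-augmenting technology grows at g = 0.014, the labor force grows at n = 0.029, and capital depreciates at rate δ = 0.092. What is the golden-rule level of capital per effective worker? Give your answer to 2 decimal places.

Capital per effective worker breaks even when investment replaces (n + g + δ)·k; here n + g + δ = 0.135.
At the golden rule the marginal product of capital equals n+g+δ: 0.36·k^(0.36−1) = 0.135. Solving, k_gold = (0.36/0.135)^(1/0.64) ≈ 4.6299.

k_gold ≈ 4.63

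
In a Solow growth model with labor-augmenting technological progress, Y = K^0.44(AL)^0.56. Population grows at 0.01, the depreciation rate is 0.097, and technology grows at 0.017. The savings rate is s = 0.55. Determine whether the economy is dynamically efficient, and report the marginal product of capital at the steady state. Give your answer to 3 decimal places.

dynamically inefficient; MPK ≈ 0.099

n + g + δ = 0.01 + 0.017 + 0.097 = 0.124.
Steady-state k*: s·k^0.44 = 0.124·k gives k* = (0.55/0.124)^(1/0.56) ≈ 14.2972.
MPK = 0.44·14.2972^(-0.56) ≈ 0.0992.
MPK < n+g+δ = 0.124, so the economy is dynamically inefficient (over-saving).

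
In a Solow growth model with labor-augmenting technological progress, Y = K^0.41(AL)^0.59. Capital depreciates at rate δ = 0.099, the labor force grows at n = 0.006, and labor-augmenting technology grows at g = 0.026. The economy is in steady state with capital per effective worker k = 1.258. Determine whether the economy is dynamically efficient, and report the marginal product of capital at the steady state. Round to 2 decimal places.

n + g + δ = 0.006 + 0.026 + 0.099 = 0.131.
MPK = 0.41·k^(0.41−1) = 0.41·1.258^(-0.59) ≈ 0.3581.
MPK > 0.131, so the economy is dynamically efficient (under-saving).

dynamically efficient; MPK ≈ 0.36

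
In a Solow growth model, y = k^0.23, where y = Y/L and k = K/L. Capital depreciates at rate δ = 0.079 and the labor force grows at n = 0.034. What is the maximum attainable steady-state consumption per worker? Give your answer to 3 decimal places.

c_gold ≈ 0.952

The effective depreciation rate is n + δ = 0.034 + 0.079 = 0.113.
At the golden rule the marginal product of capital equals n+δ: 0.23·k^(0.23−1) = 0.113. Solving, k_gold = (0.23/0.113)^(1/0.77) ≈ 2.5168.
y_gold = 2.5168^0.23 ≈ 1.2365.
c_gold = y_gold − (n+δ)·k_gold = 1.2365 − 0.113·2.5168 ≈ 0.9521.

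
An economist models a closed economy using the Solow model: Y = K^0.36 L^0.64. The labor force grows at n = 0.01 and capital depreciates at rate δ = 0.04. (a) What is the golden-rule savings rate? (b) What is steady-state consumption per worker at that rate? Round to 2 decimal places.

The effective depreciation rate is n + δ = 0.01 + 0.04 = 0.05.
For Cobb-Douglas, s_gold equals capital's share: s_gold = 0.36.
At the golden rule the marginal product of capital equals n+δ: 0.36·k^(0.36−1) = 0.05. Solving, k_gold = (0.36/0.05)^(1/0.64) ≈ 21.8566.
y_gold = 21.8566^0.36 ≈ 3.0356; c_gold = (1−0.36)·y_gold ≈ 1.9428.

(a) s_gold = 0.36; (b) c_gold ≈ 1.94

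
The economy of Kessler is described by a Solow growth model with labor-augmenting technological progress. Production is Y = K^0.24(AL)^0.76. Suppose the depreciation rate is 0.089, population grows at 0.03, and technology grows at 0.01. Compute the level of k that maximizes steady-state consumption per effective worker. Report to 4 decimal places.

n + g + δ = 0.03 + 0.01 + 0.089 = 0.129.
At the golden rule the marginal product of capital equals n+g+δ: 0.24·k^(0.24−1) = 0.129. Solving, k_gold = (0.24/0.129)^(1/0.76) ≈ 2.2634.

k_gold ≈ 2.2634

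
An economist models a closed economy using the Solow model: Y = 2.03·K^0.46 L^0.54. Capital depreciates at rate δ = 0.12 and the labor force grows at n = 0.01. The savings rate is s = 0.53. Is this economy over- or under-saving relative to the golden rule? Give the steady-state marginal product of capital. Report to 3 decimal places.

over-saving; MPK ≈ 0.113

n + δ = 0.01 + 0.12 = 0.13.
Steady-state k*: s·A·k^0.46 = 0.13·k gives k* = (0.53·2.03/0.13)^(1/0.54) ≈ 50.0821.
MPK = 0.46·2.03·50.0821^(-0.54) ≈ 0.1128.
MPK < n+δ = 0.13, so the economy is dynamically inefficient (over-saving).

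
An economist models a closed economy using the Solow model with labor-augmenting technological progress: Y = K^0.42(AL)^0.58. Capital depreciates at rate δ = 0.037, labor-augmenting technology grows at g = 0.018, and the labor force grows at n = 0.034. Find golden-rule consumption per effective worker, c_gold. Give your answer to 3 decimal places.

Capital per effective worker breaks even when investment replaces (n + g + δ)·k; here n + g + δ = 0.089.
Golden rule sets MPK = n+g+δ: 0.42·k^(0.42−1) = 0.089, so k_gold = (0.42/0.089)^(1/0.58) ≈ 14.5153.
y_gold = 14.5153^0.42 ≈ 3.0759.
c_gold = y_gold − (n+g+δ)·k_gold = 3.0759 − 0.089·14.5153 ≈ 1.7840.

c_gold ≈ 1.784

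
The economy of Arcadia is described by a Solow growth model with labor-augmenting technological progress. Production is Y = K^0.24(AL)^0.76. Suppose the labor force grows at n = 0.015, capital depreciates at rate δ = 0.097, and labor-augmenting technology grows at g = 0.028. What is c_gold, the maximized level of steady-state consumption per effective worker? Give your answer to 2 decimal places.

Break-even investment rate: n + g + δ = 0.015 + 0.028 + 0.097 = 0.14.
Setting f'(k) = n+g+δ gives 0.24·k^(0.24−1) = 0.14, hence k_gold = (0.24/0.14)^(1/0.76) ≈ 2.0324.
y_gold = 2.0324^0.24 ≈ 1.1856.
c_gold = y_gold − (n+g+δ)·k_gold = 1.1856 − 0.14·2.0324 ≈ 0.9010.

c_gold ≈ 0.90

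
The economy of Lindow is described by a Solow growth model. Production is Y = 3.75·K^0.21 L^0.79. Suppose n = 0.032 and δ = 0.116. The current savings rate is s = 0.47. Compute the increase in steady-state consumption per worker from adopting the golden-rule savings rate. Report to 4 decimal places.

Δc ≈ 0.7803

The effective depreciation rate is n + δ = 0.032 + 0.116 = 0.148.
Current steady state (s = 0.47): k* = (0.47·3.75/0.148)^(1/0.79) ≈ 23.0069, y* = 3.75·23.0069^0.21 ≈ 7.2447, c* = (1−0.47)·7.2447 ≈ 3.8397.
Maximizing c = f(k) − (n+δ)·k gives f'(k) = n+δ, i.e. 0.21·3.75·k^(0.21−1) = 0.148, so k_gold = (0.21·3.75/0.148)^(1/0.79) ≈ 8.2980.
y_gold = 3.75·8.2980^0.21 ≈ 5.8481, c_gold = y_gold − 0.148·k_gold ≈ 4.6200.
Gain: Δc = 4.6200 − 3.8397 ≈ 0.7803.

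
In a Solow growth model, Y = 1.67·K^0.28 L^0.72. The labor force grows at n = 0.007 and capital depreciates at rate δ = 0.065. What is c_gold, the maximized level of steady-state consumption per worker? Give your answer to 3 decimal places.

c_gold ≈ 2.489

The effective depreciation rate is n + δ = 0.007 + 0.065 = 0.072.
Maximizing c = f(k) − (n+δ)·k gives f'(k) = n+δ, i.e. 0.28·1.67·k^(0.28−1) = 0.072, so k_gold = (0.28·1.67/0.072)^(1/0.72) ≈ 13.4441.
y_gold = 1.67·13.4441^0.28 ≈ 3.4570.
c_gold = y_gold − (n+δ)·k_gold = 3.4570 − 0.072·13.4441 ≈ 2.4891.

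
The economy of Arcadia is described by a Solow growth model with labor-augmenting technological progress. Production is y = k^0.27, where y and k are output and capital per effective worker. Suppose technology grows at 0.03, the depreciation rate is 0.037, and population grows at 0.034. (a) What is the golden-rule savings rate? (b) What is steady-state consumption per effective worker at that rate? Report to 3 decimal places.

n + g + δ = 0.034 + 0.03 + 0.037 = 0.101.
For Cobb-Douglas, s_gold equals capital's share: s_gold = 0.27.
Maximizing c = f(k) − (n+g+δ)·k gives f'(k) = n+g+δ, i.e. 0.27·k^(0.27−1) = 0.101, so k_gold = (0.27/0.101)^(1/0.73) ≈ 3.8458.
y_gold = 3.8458^0.27 ≈ 1.4386; c_gold = (1−0.27)·y_gold ≈ 1.0502.

(a) s_gold = 0.270; (b) c_gold ≈ 1.050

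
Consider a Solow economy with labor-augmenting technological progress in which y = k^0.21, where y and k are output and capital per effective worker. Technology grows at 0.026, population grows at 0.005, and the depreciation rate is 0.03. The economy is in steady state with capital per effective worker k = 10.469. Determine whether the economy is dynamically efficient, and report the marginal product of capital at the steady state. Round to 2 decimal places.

Capital per effective worker breaks even when investment replaces (n + g + δ)·k; here n + g + δ = 0.061.
MPK = 0.21·k^(0.21−1) = 0.21·10.469^(-0.79) ≈ 0.0328.
MPK < 0.061, so the economy is dynamically inefficient (over-saving).

dynamically inefficient; MPK ≈ 0.03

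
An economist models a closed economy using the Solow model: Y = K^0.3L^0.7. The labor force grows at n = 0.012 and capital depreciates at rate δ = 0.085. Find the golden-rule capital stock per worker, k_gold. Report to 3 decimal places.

n + δ = 0.012 + 0.085 = 0.097.
Maximizing c = f(k) − (n+δ)·k gives f'(k) = n+δ, i.e. 0.3·k^(0.3−1) = 0.097, so k_gold = (0.3/0.097)^(1/0.7) ≈ 5.0176.

k_gold ≈ 5.018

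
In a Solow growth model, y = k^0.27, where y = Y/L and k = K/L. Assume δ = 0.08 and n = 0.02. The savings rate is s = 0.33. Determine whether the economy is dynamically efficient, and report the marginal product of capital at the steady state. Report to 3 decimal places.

dynamically inefficient; MPK ≈ 0.082

The effective depreciation rate is n + δ = 0.02 + 0.08 = 0.1.
Steady-state k*: s·k^0.27 = 0.1·k gives k* = (0.33/0.1)^(1/0.73) ≈ 5.1321.
MPK = 0.27·5.1321^(-0.73) ≈ 0.0818.
MPK < n+δ = 0.1, so the economy is dynamically inefficient (over-saving).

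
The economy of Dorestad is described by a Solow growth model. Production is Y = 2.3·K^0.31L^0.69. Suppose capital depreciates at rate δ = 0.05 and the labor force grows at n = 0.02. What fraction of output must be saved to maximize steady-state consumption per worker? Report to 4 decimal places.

Break-even investment rate: n + δ = 0.02 + 0.05 = 0.07.
At the golden rule MPK = n+δ, and in any Cobb-Douglas steady state s = (n+δ)·k/y = MPK·k/y = capital's share 0.31.

s_gold = 0.3100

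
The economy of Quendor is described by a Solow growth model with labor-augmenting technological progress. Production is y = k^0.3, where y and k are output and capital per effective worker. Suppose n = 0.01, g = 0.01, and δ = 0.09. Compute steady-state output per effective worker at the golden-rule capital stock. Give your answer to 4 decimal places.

y_gold ≈ 1.5372

The effective depreciation rate is n + g + δ = 0.01 + 0.01 + 0.09 = 0.11.
At the golden rule the marginal product of capital equals n+g+δ: 0.3·k^(0.3−1) = 0.11. Solving, k_gold = (0.3/0.11)^(1/0.7) ≈ 4.1925.
Output: y_gold = k_gold^0.3 = 4.1925^0.3 ≈ 1.5372.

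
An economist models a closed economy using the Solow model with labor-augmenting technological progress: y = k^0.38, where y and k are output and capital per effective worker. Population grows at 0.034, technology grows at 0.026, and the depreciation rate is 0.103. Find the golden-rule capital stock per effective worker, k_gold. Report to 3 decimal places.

The effective depreciation rate is n + g + δ = 0.034 + 0.026 + 0.103 = 0.163.
Golden rule sets MPK = n+g+δ: 0.38·k^(0.38−1) = 0.163, so k_gold = (0.38/0.163)^(1/0.62) ≈ 3.9165.

k_gold ≈ 3.916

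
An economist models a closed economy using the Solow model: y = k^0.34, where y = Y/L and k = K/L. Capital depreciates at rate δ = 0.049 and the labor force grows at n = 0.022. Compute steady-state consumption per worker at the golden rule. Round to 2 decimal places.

c_gold ≈ 1.48

Capital per worker breaks even when investment replaces (n + δ)·k; here n + δ = 0.071.
Setting f'(k) = n+δ gives 0.34·k^(0.34−1) = 0.071, hence k_gold = (0.34/0.071)^(1/0.66) ≈ 10.7309.
y_gold = 10.7309^0.34 ≈ 2.2409.
c_gold = y_gold − (n+δ)·k_gold = 2.2409 − 0.071·10.7309 ≈ 1.4790.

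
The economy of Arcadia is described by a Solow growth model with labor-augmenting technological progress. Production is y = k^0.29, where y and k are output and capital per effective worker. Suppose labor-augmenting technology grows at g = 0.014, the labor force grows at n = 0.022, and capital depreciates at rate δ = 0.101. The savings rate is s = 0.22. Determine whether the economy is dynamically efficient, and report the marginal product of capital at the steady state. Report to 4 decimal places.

dynamically efficient; MPK ≈ 0.1806

n + g + δ = 0.022 + 0.014 + 0.101 = 0.137.
Steady-state k*: s·k^0.29 = 0.137·k gives k* = (0.22/0.137)^(1/0.71) ≈ 1.9486.
MPK = 0.29·1.9486^(-0.71) ≈ 0.1806.
MPK > n+g+δ = 0.137, so the economy is dynamically efficient (under-saving).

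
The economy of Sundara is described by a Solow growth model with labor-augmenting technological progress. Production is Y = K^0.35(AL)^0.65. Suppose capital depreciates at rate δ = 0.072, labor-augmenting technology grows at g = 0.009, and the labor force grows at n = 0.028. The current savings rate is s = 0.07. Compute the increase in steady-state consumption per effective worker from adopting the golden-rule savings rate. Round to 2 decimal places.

Capital per effective worker breaks even when investment replaces (n + g + δ)·k; here n + g + δ = 0.109.
Current steady state (s = 0.07): k* = (0.07/0.109)^(1/0.65) ≈ 0.5060, y* = 0.5060^0.35 ≈ 0.7878, c* = (1−0.07)·0.7878 ≈ 0.7327.
Maximizing c = f(k) − (n+g+δ)·k gives f'(k) = n+g+δ, i.e. 0.35·k^(0.35−1) = 0.109, so k_gold = (0.35/0.109)^(1/0.65) ≈ 6.0179.
y_gold = 6.0179^0.35 ≈ 1.8742, c_gold = y_gold − 0.109·k_gold ≈ 1.2182.
Gain: Δc = 1.2182 − 0.7327 ≈ 0.4855.

Δc ≈ 0.49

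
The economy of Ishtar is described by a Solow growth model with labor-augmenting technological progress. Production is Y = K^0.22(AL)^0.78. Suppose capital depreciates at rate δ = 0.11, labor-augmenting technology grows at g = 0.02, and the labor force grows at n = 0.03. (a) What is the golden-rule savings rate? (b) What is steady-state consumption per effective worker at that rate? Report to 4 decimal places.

(a) s_gold = 0.2200; (b) c_gold ≈ 0.8533

Break-even investment rate: n + g + δ = 0.03 + 0.02 + 0.11 = 0.16.
For Cobb-Douglas, s_gold equals capital's share: s_gold = 0.22.
At the golden rule the marginal product of capital equals n+g+δ: 0.22·k^(0.22−1) = 0.16. Solving, k_gold = (0.22/0.16)^(1/0.78) ≈ 1.5042.
y_gold = 1.5042^0.22 ≈ 1.0940; c_gold = (1−0.22)·y_gold ≈ 0.8533.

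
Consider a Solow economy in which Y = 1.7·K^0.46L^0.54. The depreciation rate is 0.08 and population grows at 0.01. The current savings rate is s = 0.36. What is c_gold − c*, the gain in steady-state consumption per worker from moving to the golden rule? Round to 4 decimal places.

Break-even investment rate: n + δ = 0.01 + 0.08 = 0.09.
Current steady state (s = 0.36): k* = (0.36·1.7/0.09)^(1/0.54) ≈ 34.8083, y* = 1.7·34.8083^0.46 ≈ 8.7021, c* = (1−0.36)·8.7021 ≈ 5.5693.
At the golden rule the marginal product of capital equals n+δ: 0.46·1.7·k^(0.46−1) = 0.09. Solving, k_gold = (0.46·1.7/0.09)^(1/0.54) ≈ 54.8053.
y_gold = 1.7·54.8053^0.46 ≈ 10.7228, c_gold = y_gold − 0.09·k_gold ≈ 5.7903.
Gain: Δc = 5.7903 − 5.5693 ≈ 0.2210.

Δc ≈ 0.2210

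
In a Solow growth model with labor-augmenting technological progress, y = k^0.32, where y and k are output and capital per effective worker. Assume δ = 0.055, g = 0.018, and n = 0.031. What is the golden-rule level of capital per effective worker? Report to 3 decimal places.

The effective depreciation rate is n + g + δ = 0.031 + 0.018 + 0.055 = 0.104.
Golden rule sets MPK = n+g+δ: 0.32·k^(0.32−1) = 0.104, so k_gold = (0.32/0.104)^(1/0.68) ≈ 5.2218.

k_gold ≈ 5.222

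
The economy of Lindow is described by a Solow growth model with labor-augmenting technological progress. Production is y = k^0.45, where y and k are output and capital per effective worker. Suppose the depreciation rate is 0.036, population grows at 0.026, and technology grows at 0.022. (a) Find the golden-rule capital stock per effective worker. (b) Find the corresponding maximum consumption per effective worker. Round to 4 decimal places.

Break-even investment rate: n + g + δ = 0.026 + 0.022 + 0.036 = 0.084.
At the golden rule the marginal product of capital equals n+g+δ: 0.45·k^(0.45−1) = 0.084. Solving, k_gold = (0.45/0.084)^(1/0.55) ≈ 21.1511.
y_gold = 21.1511^0.45 ≈ 3.9482; c_gold = y_gold − 0.084·k_gold ≈ 2.1715.

(a) k_gold ≈ 21.1511; (b) c_gold ≈ 2.1715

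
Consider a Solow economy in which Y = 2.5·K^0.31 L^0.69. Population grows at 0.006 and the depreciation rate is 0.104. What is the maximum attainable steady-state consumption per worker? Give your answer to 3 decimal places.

c_gold ≈ 4.147

The effective depreciation rate is n + δ = 0.006 + 0.104 = 0.11.
At the golden rule the marginal product of capital equals n+δ: 0.31·2.5·k^(0.31−1) = 0.11. Solving, k_gold = (0.31·2.5/0.11)^(1/0.69) ≈ 16.9377.
y_gold = 2.5·16.9377^0.31 ≈ 6.0101.
c_gold = y_gold − (n+δ)·k_gold = 6.0101 − 0.11·16.9377 ≈ 4.1470.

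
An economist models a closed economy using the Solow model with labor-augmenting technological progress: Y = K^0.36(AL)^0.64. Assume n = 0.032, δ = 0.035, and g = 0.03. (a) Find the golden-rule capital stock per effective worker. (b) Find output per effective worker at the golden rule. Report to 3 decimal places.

(a) k_gold ≈ 7.761; (b) y_gold ≈ 2.091

Break-even investment rate: n + g + δ = 0.032 + 0.03 + 0.035 = 0.097.
Maximizing c = f(k) − (n+g+δ)·k gives f'(k) = n+g+δ, i.e. 0.36·k^(0.36−1) = 0.097, so k_gold = (0.36/0.097)^(1/0.64) ≈ 7.7605.
y_gold = 7.7605^0.36 ≈ 2.0910.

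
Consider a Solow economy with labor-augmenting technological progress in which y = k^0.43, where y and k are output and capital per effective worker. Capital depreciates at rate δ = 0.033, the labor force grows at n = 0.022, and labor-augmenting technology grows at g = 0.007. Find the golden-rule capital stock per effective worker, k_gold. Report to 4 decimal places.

Break-even investment rate: n + g + δ = 0.022 + 0.007 + 0.033 = 0.062.
At the golden rule the marginal product of capital equals n+g+δ: 0.43·k^(0.43−1) = 0.062. Solving, k_gold = (0.43/0.062)^(1/0.57) ≈ 29.8933.

k_gold ≈ 29.8933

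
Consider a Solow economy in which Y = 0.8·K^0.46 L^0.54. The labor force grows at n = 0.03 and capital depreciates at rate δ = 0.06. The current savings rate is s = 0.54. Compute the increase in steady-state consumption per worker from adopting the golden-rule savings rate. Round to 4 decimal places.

Δc ≈ 0.0337

Capital per worker breaks even when investment replaces (n + δ)·k; here n + δ = 0.09.
Current steady state (s = 0.54): k* = (0.54·0.8/0.09)^(1/0.54) ≈ 18.2624, y* = 0.8·18.2624^0.46 ≈ 3.0437, c* = (1−0.54)·3.0437 ≈ 1.4001.
Setting f'(k) = n+δ gives 0.46·0.8·k^(0.46−1) = 0.09, hence k_gold = (0.46·0.8/0.09)^(1/0.54) ≈ 13.5707.
y_gold = 0.8·13.5707^0.46 ≈ 2.6551, c_gold = y_gold − 0.09·k_gold ≈ 1.4338.
Gain: Δc = 1.4338 − 1.4001 ≈ 0.0337.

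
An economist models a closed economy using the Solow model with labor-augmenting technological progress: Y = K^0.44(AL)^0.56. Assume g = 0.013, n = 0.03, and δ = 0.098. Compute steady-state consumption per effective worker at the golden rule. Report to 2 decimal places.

Capital per effective worker breaks even when investment replaces (n + g + δ)·k; here n + g + δ = 0.141.
Maximizing c = f(k) − (n+g+δ)·k gives f'(k) = n+g+δ, i.e. 0.44·k^(0.44−1) = 0.141, so k_gold = (0.44/0.141)^(1/0.56) ≈ 7.6306.
y_gold = 7.6306^0.44 ≈ 2.4453.
c_gold = y_gold − (n+g+δ)·k_gold = 2.4453 − 0.141·7.6306 ≈ 1.3693.

c_gold ≈ 1.37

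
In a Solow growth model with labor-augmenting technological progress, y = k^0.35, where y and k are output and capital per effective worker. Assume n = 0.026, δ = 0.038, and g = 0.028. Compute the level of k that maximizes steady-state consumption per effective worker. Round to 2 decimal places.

n + g + δ = 0.026 + 0.028 + 0.038 = 0.092.
Golden rule sets MPK = n+g+δ: 0.35·k^(0.35−1) = 0.092, so k_gold = (0.35/0.092)^(1/0.65) ≈ 7.8116.

k_gold ≈ 7.81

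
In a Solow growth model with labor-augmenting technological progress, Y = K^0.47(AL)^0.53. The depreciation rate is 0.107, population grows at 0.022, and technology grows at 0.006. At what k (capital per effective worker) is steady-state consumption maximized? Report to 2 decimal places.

The effective depreciation rate is n + g + δ = 0.022 + 0.006 + 0.107 = 0.135.
Golden rule sets MPK = n+g+δ: 0.47·k^(0.47−1) = 0.135, so k_gold = (0.47/0.135)^(1/0.53) ≈ 10.5244.

k_gold ≈ 10.52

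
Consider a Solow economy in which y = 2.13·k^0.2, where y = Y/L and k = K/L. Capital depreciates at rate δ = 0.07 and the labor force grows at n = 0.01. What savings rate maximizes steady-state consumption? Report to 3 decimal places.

s_gold = 0.200

Break-even investment rate: n + δ = 0.01 + 0.07 = 0.08.
At the golden rule MPK = n+δ, and in any Cobb-Douglas steady state s = (n+δ)·k/y = MPK·k/y = capital's share 0.2.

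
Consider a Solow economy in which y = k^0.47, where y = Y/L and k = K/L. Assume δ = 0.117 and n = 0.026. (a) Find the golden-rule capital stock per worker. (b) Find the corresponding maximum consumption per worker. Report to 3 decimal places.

(a) k_gold ≈ 9.441; (b) c_gold ≈ 1.522

n + δ = 0.026 + 0.117 = 0.143.
Setting f'(k) = n+δ gives 0.47·k^(0.47−1) = 0.143, hence k_gold = (0.47/0.143)^(1/0.53) ≈ 9.4411.
y_gold = 9.4411^0.47 ≈ 2.8725; c_gold = y_gold − 0.143·k_gold ≈ 1.5224.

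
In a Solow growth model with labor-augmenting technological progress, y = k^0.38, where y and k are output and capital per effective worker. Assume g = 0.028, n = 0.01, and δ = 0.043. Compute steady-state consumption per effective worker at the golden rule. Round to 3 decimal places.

Capital per effective worker breaks even when investment replaces (n + g + δ)·k; here n + g + δ = 0.081.
Golden rule sets MPK = n+g+δ: 0.38·k^(0.38−1) = 0.081, so k_gold = (0.38/0.081)^(1/0.62) ≈ 12.0987.
y_gold = 12.0987^0.38 ≈ 2.5789.
c_gold = y_gold − (n+g+δ)·k_gold = 2.5789 − 0.081·12.0987 ≈ 1.5989.

c_gold ≈ 1.599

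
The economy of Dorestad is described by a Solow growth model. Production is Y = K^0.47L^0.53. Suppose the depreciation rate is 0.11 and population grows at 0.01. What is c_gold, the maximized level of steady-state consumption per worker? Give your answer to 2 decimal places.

c_gold ≈ 1.78

Capital per worker breaks even when investment replaces (n + δ)·k; here n + δ = 0.12.
Setting f'(k) = n+δ gives 0.47·k^(0.47−1) = 0.12, hence k_gold = (0.47/0.12)^(1/0.53) ≈ 13.1435.
y_gold = 13.1435^0.47 ≈ 3.3558.
c_gold = y_gold − (n+δ)·k_gold = 3.3558 − 0.12·13.1435 ≈ 1.7786.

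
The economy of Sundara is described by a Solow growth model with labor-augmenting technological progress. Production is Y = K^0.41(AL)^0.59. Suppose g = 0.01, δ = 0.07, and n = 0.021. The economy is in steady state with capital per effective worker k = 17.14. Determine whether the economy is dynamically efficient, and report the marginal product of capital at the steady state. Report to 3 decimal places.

The effective depreciation rate is n + g + δ = 0.021 + 0.01 + 0.07 = 0.101.
MPK = 0.41·k^(0.41−1) = 0.41·17.14^(-0.59) ≈ 0.0767.
MPK < 0.101, so the economy is dynamically inefficient (over-saving).

dynamically inefficient; MPK ≈ 0.077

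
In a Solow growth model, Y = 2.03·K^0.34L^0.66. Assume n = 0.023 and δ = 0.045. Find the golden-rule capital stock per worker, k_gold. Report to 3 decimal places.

n + δ = 0.023 + 0.045 = 0.068.
Maximizing c = f(k) − (n+δ)·k gives f'(k) = n+δ, i.e. 0.34·2.03·k^(0.34−1) = 0.068, so k_gold = (0.34·2.03/0.068)^(1/0.66) ≈ 33.4926.

k_gold ≈ 33.493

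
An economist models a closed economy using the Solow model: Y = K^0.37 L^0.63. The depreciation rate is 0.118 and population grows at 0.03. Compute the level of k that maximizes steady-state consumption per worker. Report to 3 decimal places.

k_gold ≈ 4.282

The effective depreciation rate is n + δ = 0.03 + 0.118 = 0.148.
At the golden rule the marginal product of capital equals n+δ: 0.37·k^(0.37−1) = 0.148. Solving, k_gold = (0.37/0.148)^(1/0.63) ≈ 4.2820.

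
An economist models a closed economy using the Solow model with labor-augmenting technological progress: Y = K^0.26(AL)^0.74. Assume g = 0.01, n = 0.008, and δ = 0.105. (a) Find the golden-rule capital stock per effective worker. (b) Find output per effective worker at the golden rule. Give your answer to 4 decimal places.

(a) k_gold ≈ 2.7497; (b) y_gold ≈ 1.3008

The effective depreciation rate is n + g + δ = 0.008 + 0.01 + 0.105 = 0.123.
Setting f'(k) = n+g+δ gives 0.26·k^(0.26−1) = 0.123, hence k_gold = (0.26/0.123)^(1/0.74) ≈ 2.7497.
y_gold = 2.7497^0.26 ≈ 1.3008.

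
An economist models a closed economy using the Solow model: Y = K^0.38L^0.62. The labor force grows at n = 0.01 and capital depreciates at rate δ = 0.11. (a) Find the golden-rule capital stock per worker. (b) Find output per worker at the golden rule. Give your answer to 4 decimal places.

(a) k_gold ≈ 6.4183; (b) y_gold ≈ 2.0268

Capital per worker breaks even when investment replaces (n + δ)·k; here n + δ = 0.12.
Golden rule sets MPK = n+δ: 0.38·k^(0.38−1) = 0.12, so k_gold = (0.38/0.12)^(1/0.62) ≈ 6.4183.
y_gold = 6.4183^0.38 ≈ 2.0268.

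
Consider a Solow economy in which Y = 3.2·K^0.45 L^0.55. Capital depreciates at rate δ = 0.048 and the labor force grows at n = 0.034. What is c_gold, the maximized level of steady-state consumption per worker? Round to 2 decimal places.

c_gold ≈ 18.36

Capital per worker breaks even when investment replaces (n + δ)·k; here n + δ = 0.082.
Setting f'(k) = n+δ gives 0.45·3.2·k^(0.45−1) = 0.082, hence k_gold = (0.45·3.2/0.082)^(1/0.55) ≈ 183.1537.
y_gold = 3.2·183.1537^0.45 ≈ 33.3747.
c_gold = y_gold − (n+δ)·k_gold = 33.3747 − 0.082·183.1537 ≈ 18.3561.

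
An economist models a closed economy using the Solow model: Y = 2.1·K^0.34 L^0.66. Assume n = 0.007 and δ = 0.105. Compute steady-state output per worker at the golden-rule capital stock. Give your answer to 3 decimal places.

y_gold ≈ 5.453

n + δ = 0.007 + 0.105 = 0.112.
At the golden rule the marginal product of capital equals n+δ: 0.34·2.1·k^(0.34−1) = 0.112. Solving, k_gold = (0.34·2.1/0.112)^(1/0.66) ≈ 16.5542.
Output: y_gold = 2.1·k_gold^0.34 = 2.1·16.5542^0.34 ≈ 5.4532.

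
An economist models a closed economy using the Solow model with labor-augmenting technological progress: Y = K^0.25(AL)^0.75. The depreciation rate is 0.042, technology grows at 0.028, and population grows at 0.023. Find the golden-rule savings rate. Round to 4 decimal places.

n + g + δ = 0.023 + 0.028 + 0.042 = 0.093.
At the golden rule MPK = n+g+δ, and in any Cobb-Douglas steady state s = (n+g+δ)·k/y = MPK·k/y = capital's share 0.25.

s_gold = 0.2500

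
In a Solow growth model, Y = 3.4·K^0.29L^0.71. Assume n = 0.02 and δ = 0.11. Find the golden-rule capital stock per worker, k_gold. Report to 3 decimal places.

k_gold ≈ 17.352

Capital per worker breaks even when investment replaces (n + δ)·k; here n + δ = 0.13.
Golden rule sets MPK = n+δ: 0.29·3.4·k^(0.29−1) = 0.13, so k_gold = (0.29·3.4/0.13)^(1/0.71) ≈ 17.3517.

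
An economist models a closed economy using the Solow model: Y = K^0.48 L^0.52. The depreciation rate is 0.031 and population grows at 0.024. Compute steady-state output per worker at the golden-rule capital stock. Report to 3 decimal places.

Break-even investment rate: n + δ = 0.024 + 0.031 = 0.055.
Setting f'(k) = n+δ gives 0.48·k^(0.48−1) = 0.055, hence k_gold = (0.48/0.055)^(1/0.52) ≈ 64.4736.
Output: y_gold = k_gold^0.48 = 64.4736^0.48 ≈ 7.3876.

y_gold ≈ 7.388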